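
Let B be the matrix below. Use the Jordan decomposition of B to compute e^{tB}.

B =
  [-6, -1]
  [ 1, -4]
e^{tB} =
  [-t*exp(-5*t) + exp(-5*t), -t*exp(-5*t)]
  [t*exp(-5*t), t*exp(-5*t) + exp(-5*t)]

Strategy: write B = P · J · P⁻¹ where J is a Jordan canonical form, so e^{tB} = P · e^{tJ} · P⁻¹, and e^{tJ} can be computed block-by-block.

B has Jordan form
J =
  [-5,  1]
  [ 0, -5]
(up to reordering of blocks).

Per-block formulas:
  For a 2×2 Jordan block J_2(-5): exp(t · J_2(-5)) = e^(-5t)·(I + t·N), where N is the 2×2 nilpotent shift.

After assembling e^{tJ} and conjugating by P, we get:

e^{tB} =
  [-t*exp(-5*t) + exp(-5*t), -t*exp(-5*t)]
  [t*exp(-5*t), t*exp(-5*t) + exp(-5*t)]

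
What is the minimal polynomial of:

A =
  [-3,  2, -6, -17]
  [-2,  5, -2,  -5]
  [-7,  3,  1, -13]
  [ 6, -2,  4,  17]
x^2 - 10*x + 25

The characteristic polynomial is χ_A(x) = (x - 5)^4, so the eigenvalues are known. The minimal polynomial is
  m_A(x) = Π_λ (x − λ)^{k_λ}
where k_λ is the size of the *largest* Jordan block for λ (equivalently, the smallest k with (A − λI)^k v = 0 for every generalised eigenvector v of λ).

  λ = 5: largest Jordan block has size 2, contributing (x − 5)^2

So m_A(x) = (x - 5)^2 = x^2 - 10*x + 25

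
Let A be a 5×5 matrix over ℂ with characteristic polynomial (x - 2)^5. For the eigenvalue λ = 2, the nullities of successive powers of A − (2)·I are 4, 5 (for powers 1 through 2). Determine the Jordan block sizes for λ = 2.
Block sizes for λ = 2: [2, 1, 1, 1]

From the dimensions of kernels of powers, the number of Jordan blocks of size at least j is d_j − d_{j−1} where d_j = dim ker(N^j) (with d_0 = 0). Computing the differences gives [4, 1].
The number of blocks of size exactly k is (#blocks of size ≥ k) − (#blocks of size ≥ k + 1), so the partition is: 3 block(s) of size 1, 1 block(s) of size 2.
In nonincreasing order the block sizes are [2, 1, 1, 1].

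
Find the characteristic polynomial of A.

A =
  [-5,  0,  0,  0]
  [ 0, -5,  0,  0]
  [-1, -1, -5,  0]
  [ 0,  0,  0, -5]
x^4 + 20*x^3 + 150*x^2 + 500*x + 625

Expanding det(x·I − A) (e.g. by cofactor expansion or by noting that A is similar to its Jordan form J, which has the same characteristic polynomial as A) gives
  χ_A(x) = x^4 + 20*x^3 + 150*x^2 + 500*x + 625
which factors as (x + 5)^4. The eigenvalues (with algebraic multiplicities) are λ = -5 with multiplicity 4.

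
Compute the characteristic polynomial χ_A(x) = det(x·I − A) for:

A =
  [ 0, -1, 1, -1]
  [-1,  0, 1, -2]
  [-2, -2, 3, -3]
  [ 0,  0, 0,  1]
x^4 - 4*x^3 + 6*x^2 - 4*x + 1

Expanding det(x·I − A) (e.g. by cofactor expansion or by noting that A is similar to its Jordan form J, which has the same characteristic polynomial as A) gives
  χ_A(x) = x^4 - 4*x^3 + 6*x^2 - 4*x + 1
which factors as (x - 1)^4. The eigenvalues (with algebraic multiplicities) are λ = 1 with multiplicity 4.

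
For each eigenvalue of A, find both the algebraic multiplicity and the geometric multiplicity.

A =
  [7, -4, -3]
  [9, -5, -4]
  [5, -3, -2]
λ = 0: alg = 3, geom = 1

Step 1 — factor the characteristic polynomial to read off the algebraic multiplicities:
  χ_A(x) = x^3

Step 2 — compute geometric multiplicities via the rank-nullity identity g(λ) = n − rank(A − λI):
  rank(A − (0)·I) = 2, so dim ker(A − (0)·I) = n − 2 = 1

Summary:
  λ = 0: algebraic multiplicity = 3, geometric multiplicity = 1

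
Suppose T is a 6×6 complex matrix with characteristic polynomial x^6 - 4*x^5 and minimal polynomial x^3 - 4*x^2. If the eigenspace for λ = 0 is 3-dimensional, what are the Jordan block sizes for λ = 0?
Block sizes for λ = 0: [2, 2, 1]

Step 1 — from the characteristic polynomial, algebraic multiplicity of λ = 0 is 5. From dim ker(T − (0)·I) = 3, there are exactly 3 Jordan blocks for λ = 0.
Step 2 — from the minimal polynomial, the factor (x − 0)^2 tells us the largest block for λ = 0 has size 2.
Step 3 — with total size 5, 3 blocks, and largest block 2, the block sizes (in nonincreasing order) are [2, 2, 1].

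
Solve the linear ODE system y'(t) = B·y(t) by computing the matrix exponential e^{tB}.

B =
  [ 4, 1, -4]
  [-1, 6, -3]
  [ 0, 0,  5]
e^{tB} =
  [-t*exp(5*t) + exp(5*t), t*exp(5*t), t^2*exp(5*t)/2 - 4*t*exp(5*t)]
  [-t*exp(5*t), t*exp(5*t) + exp(5*t), t^2*exp(5*t)/2 - 3*t*exp(5*t)]
  [0, 0, exp(5*t)]

Strategy: write B = P · J · P⁻¹ where J is a Jordan canonical form, so e^{tB} = P · e^{tJ} · P⁻¹, and e^{tJ} can be computed block-by-block.

B has Jordan form
J =
  [5, 1, 0]
  [0, 5, 1]
  [0, 0, 5]
(up to reordering of blocks).

Per-block formulas:
  For a 3×3 Jordan block J_3(5): exp(t · J_3(5)) = e^(5t)·(I + t·N + (t^2/2)·N^2), where N is the 3×3 nilpotent shift.

After assembling e^{tJ} and conjugating by P, we get:

e^{tB} =
  [-t*exp(5*t) + exp(5*t), t*exp(5*t), t^2*exp(5*t)/2 - 4*t*exp(5*t)]
  [-t*exp(5*t), t*exp(5*t) + exp(5*t), t^2*exp(5*t)/2 - 3*t*exp(5*t)]
  [0, 0, exp(5*t)]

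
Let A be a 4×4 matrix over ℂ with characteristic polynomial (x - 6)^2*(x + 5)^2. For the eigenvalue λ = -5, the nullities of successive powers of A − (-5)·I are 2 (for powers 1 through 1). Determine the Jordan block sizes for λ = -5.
Block sizes for λ = -5: [1, 1]

From the dimensions of kernels of powers, the number of Jordan blocks of size at least j is d_j − d_{j−1} where d_j = dim ker(N^j) (with d_0 = 0). Computing the differences gives [2].
The number of blocks of size exactly k is (#blocks of size ≥ k) − (#blocks of size ≥ k + 1), so the partition is: 2 block(s) of size 1.
In nonincreasing order the block sizes are [1, 1].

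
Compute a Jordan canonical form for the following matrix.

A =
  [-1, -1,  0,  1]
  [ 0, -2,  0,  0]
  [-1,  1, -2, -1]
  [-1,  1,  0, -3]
J_2(-2) ⊕ J_1(-2) ⊕ J_1(-2)

The characteristic polynomial is
  det(x·I − A) = x^4 + 8*x^3 + 24*x^2 + 32*x + 16 = (x + 2)^4

Eigenvalues and multiplicities (the geometric multiplicity of λ is n − rank(A − λI), which equals the number of Jordan blocks for λ):
  λ = -2: algebraic multiplicity = 4, geometric multiplicity = 3

Determining the block sizes for each eigenvalue:
  λ = -2: 3 blocks summing to 4 forces exactly one block of size 2 and the rest size 1 → block sizes [2, 1, 1]

Assembling the blocks gives a Jordan form
J =
  [-2,  1,  0,  0]
  [ 0, -2,  0,  0]
  [ 0,  0, -2,  0]
  [ 0,  0,  0, -2]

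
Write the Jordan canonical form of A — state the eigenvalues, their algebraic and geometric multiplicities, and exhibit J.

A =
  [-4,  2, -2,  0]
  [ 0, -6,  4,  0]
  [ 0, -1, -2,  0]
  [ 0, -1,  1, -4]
J_3(-4) ⊕ J_1(-4)

The characteristic polynomial is
  det(x·I − A) = x^4 + 16*x^3 + 96*x^2 + 256*x + 256 = (x + 4)^4

Eigenvalues and multiplicities (the geometric multiplicity of λ is n − rank(A − λI), which equals the number of Jordan blocks for λ):
  λ = -4: algebraic multiplicity = 4, geometric multiplicity = 2

Determining the block sizes for each eigenvalue:
  λ = -4: with am = 4 and gm = 2, the partition is not yet determined (e.g. several partitions of 4 into 2 parts exist). Let N = A − (-4)·I. Computing rank(N^1) = 2, rank(N^2) = 1, rank(N^3) = 0; the number of blocks of size ≥ j is rank(N^{j−1}) − rank(N^j), giving [2, 1, 1]. So we have 1 block(s) of size 3, 1 block(s) of size 1 → block sizes [3, 1]

Assembling the blocks gives a Jordan form
J =
  [-4,  1,  0,  0]
  [ 0, -4,  1,  0]
  [ 0,  0, -4,  0]
  [ 0,  0,  0, -4]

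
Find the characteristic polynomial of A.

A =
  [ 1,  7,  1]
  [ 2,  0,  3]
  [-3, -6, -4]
x^3 + 3*x^2 + 3*x + 1

Expanding det(x·I − A) (e.g. by cofactor expansion or by noting that A is similar to its Jordan form J, which has the same characteristic polynomial as A) gives
  χ_A(x) = x^3 + 3*x^2 + 3*x + 1
which factors as (x + 1)^3. The eigenvalues (with algebraic multiplicities) are λ = -1 with multiplicity 3.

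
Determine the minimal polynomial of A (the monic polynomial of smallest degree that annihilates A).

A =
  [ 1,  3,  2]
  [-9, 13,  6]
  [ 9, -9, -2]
x^2 - 8*x + 16

The characteristic polynomial is χ_A(x) = (x - 4)^3, so the eigenvalues are known. The minimal polynomial is
  m_A(x) = Π_λ (x − λ)^{k_λ}
where k_λ is the size of the *largest* Jordan block for λ (equivalently, the smallest k with (A − λI)^k v = 0 for every generalised eigenvector v of λ).

  λ = 4: largest Jordan block has size 2, contributing (x − 4)^2

So m_A(x) = (x - 4)^2 = x^2 - 8*x + 16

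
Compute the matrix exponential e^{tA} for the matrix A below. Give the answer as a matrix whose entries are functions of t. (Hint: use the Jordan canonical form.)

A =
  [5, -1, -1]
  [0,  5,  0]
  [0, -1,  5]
e^{tA} =
  [exp(5*t), t^2*exp(5*t)/2 - t*exp(5*t), -t*exp(5*t)]
  [0, exp(5*t), 0]
  [0, -t*exp(5*t), exp(5*t)]

Strategy: write A = P · J · P⁻¹ where J is a Jordan canonical form, so e^{tA} = P · e^{tJ} · P⁻¹, and e^{tJ} can be computed block-by-block.

A has Jordan form
J =
  [5, 1, 0]
  [0, 5, 1]
  [0, 0, 5]
(up to reordering of blocks).

Per-block formulas:
  For a 3×3 Jordan block J_3(5): exp(t · J_3(5)) = e^(5t)·(I + t·N + (t^2/2)·N^2), where N is the 3×3 nilpotent shift.

After assembling e^{tJ} and conjugating by P, we get:

e^{tA} =
  [exp(5*t), t^2*exp(5*t)/2 - t*exp(5*t), -t*exp(5*t)]
  [0, exp(5*t), 0]
  [0, -t*exp(5*t), exp(5*t)]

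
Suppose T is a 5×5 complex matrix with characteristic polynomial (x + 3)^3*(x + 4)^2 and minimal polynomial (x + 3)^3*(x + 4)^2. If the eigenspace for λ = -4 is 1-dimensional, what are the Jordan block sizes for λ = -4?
Block sizes for λ = -4: [2]

Step 1 — from the characteristic polynomial, algebraic multiplicity of λ = -4 is 2. From dim ker(T − (-4)·I) = 1, there are exactly 1 Jordan blocks for λ = -4.
Step 2 — from the minimal polynomial, the factor (x + 4)^2 tells us the largest block for λ = -4 has size 2.
Step 3 — with total size 2, 1 blocks, and largest block 2, the block sizes (in nonincreasing order) are [2].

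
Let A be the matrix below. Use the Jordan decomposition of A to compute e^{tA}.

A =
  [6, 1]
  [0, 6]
e^{tA} =
  [exp(6*t), t*exp(6*t)]
  [0, exp(6*t)]

Strategy: write A = P · J · P⁻¹ where J is a Jordan canonical form, so e^{tA} = P · e^{tJ} · P⁻¹, and e^{tJ} can be computed block-by-block.

A has Jordan form
J =
  [6, 1]
  [0, 6]
(up to reordering of blocks).

Per-block formulas:
  For a 2×2 Jordan block J_2(6): exp(t · J_2(6)) = e^(6t)·(I + t·N), where N is the 2×2 nilpotent shift.

After assembling e^{tJ} and conjugating by P, we get:

e^{tA} =
  [exp(6*t), t*exp(6*t)]
  [0, exp(6*t)]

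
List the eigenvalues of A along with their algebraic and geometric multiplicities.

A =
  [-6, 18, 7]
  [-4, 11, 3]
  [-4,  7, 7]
λ = 4: alg = 3, geom = 1

Step 1 — factor the characteristic polynomial to read off the algebraic multiplicities:
  χ_A(x) = (x - 4)^3

Step 2 — compute geometric multiplicities via the rank-nullity identity g(λ) = n − rank(A − λI):
  rank(A − (4)·I) = 2, so dim ker(A − (4)·I) = n − 2 = 1

Summary:
  λ = 4: algebraic multiplicity = 3, geometric multiplicity = 1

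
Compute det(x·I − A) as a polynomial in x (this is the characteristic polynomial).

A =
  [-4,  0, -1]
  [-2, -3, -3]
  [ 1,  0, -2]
x^3 + 9*x^2 + 27*x + 27

Expanding det(x·I − A) (e.g. by cofactor expansion or by noting that A is similar to its Jordan form J, which has the same characteristic polynomial as A) gives
  χ_A(x) = x^3 + 9*x^2 + 27*x + 27
which factors as (x + 3)^3. The eigenvalues (with algebraic multiplicities) are λ = -3 with multiplicity 3.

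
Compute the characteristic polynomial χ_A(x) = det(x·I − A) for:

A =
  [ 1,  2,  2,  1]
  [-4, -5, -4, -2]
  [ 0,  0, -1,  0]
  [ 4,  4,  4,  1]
x^4 + 4*x^3 + 6*x^2 + 4*x + 1

Expanding det(x·I − A) (e.g. by cofactor expansion or by noting that A is similar to its Jordan form J, which has the same characteristic polynomial as A) gives
  χ_A(x) = x^4 + 4*x^3 + 6*x^2 + 4*x + 1
which factors as (x + 1)^4. The eigenvalues (with algebraic multiplicities) are λ = -1 with multiplicity 4.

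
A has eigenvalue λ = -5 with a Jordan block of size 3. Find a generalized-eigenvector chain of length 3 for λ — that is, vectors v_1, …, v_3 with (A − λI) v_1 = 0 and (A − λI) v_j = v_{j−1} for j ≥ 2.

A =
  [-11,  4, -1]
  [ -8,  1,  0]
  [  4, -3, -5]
A Jordan chain for λ = -5 of length 3:
v_1 = (3, 4, -2)ᵀ
v_2 = (4, 6, -3)ᵀ
v_3 = (0, 1, 0)ᵀ

Let N = A − (-5)·I. We want v_3 with N^3 v_3 = 0 but N^2 v_3 ≠ 0; then v_{j-1} := N · v_j for j = 3, …, 2.

Pick v_3 = (0, 1, 0)ᵀ.
Then v_2 = N · v_3 = (4, 6, -3)ᵀ.
Then v_1 = N · v_2 = (3, 4, -2)ᵀ.

Sanity check: (A − (-5)·I) v_1 = (0, 0, 0)ᵀ = 0. ✓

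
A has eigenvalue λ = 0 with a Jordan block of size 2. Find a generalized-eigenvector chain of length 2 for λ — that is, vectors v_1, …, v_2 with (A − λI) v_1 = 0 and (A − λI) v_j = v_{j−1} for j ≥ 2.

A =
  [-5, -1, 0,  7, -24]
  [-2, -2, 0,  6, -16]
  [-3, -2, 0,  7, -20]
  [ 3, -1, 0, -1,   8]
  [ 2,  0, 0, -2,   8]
A Jordan chain for λ = 0 of length 2:
v_1 = (-5, -2, -3, 3, 2)ᵀ
v_2 = (1, 0, 0, 0, 0)ᵀ

Let N = A − (0)·I. We want v_2 with N^2 v_2 = 0 but N^1 v_2 ≠ 0; then v_{j-1} := N · v_j for j = 2, …, 2.

Pick v_2 = (1, 0, 0, 0, 0)ᵀ.
Then v_1 = N · v_2 = (-5, -2, -3, 3, 2)ᵀ.

Sanity check: (A − (0)·I) v_1 = (0, 0, 0, 0, 0)ᵀ = 0. ✓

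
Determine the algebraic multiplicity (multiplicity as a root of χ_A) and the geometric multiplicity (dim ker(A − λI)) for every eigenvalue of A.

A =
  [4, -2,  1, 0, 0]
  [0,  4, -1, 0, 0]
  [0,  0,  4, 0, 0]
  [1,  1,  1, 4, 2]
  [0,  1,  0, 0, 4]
λ = 4: alg = 5, geom = 2

Step 1 — factor the characteristic polynomial to read off the algebraic multiplicities:
  χ_A(x) = (x - 4)^5

Step 2 — compute geometric multiplicities via the rank-nullity identity g(λ) = n − rank(A − λI):
  rank(A − (4)·I) = 3, so dim ker(A − (4)·I) = n − 3 = 2

Summary:
  λ = 4: algebraic multiplicity = 5, geometric multiplicity = 2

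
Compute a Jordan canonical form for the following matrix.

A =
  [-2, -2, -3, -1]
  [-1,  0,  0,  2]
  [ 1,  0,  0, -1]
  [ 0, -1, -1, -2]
J_3(-1) ⊕ J_1(-1)

The characteristic polynomial is
  det(x·I − A) = x^4 + 4*x^3 + 6*x^2 + 4*x + 1 = (x + 1)^4

Eigenvalues and multiplicities (the geometric multiplicity of λ is n − rank(A − λI), which equals the number of Jordan blocks for λ):
  λ = -1: algebraic multiplicity = 4, geometric multiplicity = 2

Determining the block sizes for each eigenvalue:
  λ = -1: with am = 4 and gm = 2, the partition is not yet determined (e.g. several partitions of 4 into 2 parts exist). Let N = A − (-1)·I. Computing rank(N^1) = 2, rank(N^2) = 1, rank(N^3) = 0; the number of blocks of size ≥ j is rank(N^{j−1}) − rank(N^j), giving [2, 1, 1]. So we have 1 block(s) of size 3, 1 block(s) of size 1 → block sizes [3, 1]

Assembling the blocks gives a Jordan form
J =
  [-1,  1,  0,  0]
  [ 0, -1,  1,  0]
  [ 0,  0, -1,  0]
  [ 0,  0,  0, -1]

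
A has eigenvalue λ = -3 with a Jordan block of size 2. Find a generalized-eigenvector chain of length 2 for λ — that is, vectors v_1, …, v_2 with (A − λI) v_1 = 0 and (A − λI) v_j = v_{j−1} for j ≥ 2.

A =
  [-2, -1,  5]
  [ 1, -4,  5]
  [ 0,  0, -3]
A Jordan chain for λ = -3 of length 2:
v_1 = (1, 1, 0)ᵀ
v_2 = (1, 0, 0)ᵀ

Let N = A − (-3)·I. We want v_2 with N^2 v_2 = 0 but N^1 v_2 ≠ 0; then v_{j-1} := N · v_j for j = 2, …, 2.

Pick v_2 = (1, 0, 0)ᵀ.
Then v_1 = N · v_2 = (1, 1, 0)ᵀ.

Sanity check: (A − (-3)·I) v_1 = (0, 0, 0)ᵀ = 0. ✓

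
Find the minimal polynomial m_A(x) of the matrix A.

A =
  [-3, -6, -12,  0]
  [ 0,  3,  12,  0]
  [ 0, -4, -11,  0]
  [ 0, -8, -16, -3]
x^2 + 8*x + 15

The characteristic polynomial is χ_A(x) = (x + 3)^3*(x + 5), so the eigenvalues are known. The minimal polynomial is
  m_A(x) = Π_λ (x − λ)^{k_λ}
where k_λ is the size of the *largest* Jordan block for λ (equivalently, the smallest k with (A − λI)^k v = 0 for every generalised eigenvector v of λ).

  λ = -5: largest Jordan block has size 1, contributing (x + 5)
  λ = -3: largest Jordan block has size 1, contributing (x + 3)

So m_A(x) = (x + 3)*(x + 5) = x^2 + 8*x + 15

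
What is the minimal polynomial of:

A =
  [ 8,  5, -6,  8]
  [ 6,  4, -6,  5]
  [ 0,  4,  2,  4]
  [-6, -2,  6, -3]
x^3 - 9*x^2 + 24*x - 20

The characteristic polynomial is χ_A(x) = (x - 5)*(x - 2)^3, so the eigenvalues are known. The minimal polynomial is
  m_A(x) = Π_λ (x − λ)^{k_λ}
where k_λ is the size of the *largest* Jordan block for λ (equivalently, the smallest k with (A − λI)^k v = 0 for every generalised eigenvector v of λ).

  λ = 2: largest Jordan block has size 2, contributing (x − 2)^2
  λ = 5: largest Jordan block has size 1, contributing (x − 5)

So m_A(x) = (x - 5)*(x - 2)^2 = x^3 - 9*x^2 + 24*x - 20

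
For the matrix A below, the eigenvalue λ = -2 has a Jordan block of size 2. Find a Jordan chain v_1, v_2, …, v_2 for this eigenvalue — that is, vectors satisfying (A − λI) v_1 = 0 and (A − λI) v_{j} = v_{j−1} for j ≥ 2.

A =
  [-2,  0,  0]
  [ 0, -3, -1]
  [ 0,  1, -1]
A Jordan chain for λ = -2 of length 2:
v_1 = (0, -1, 1)ᵀ
v_2 = (0, 1, 0)ᵀ

Let N = A − (-2)·I. We want v_2 with N^2 v_2 = 0 but N^1 v_2 ≠ 0; then v_{j-1} := N · v_j for j = 2, …, 2.

Pick v_2 = (0, 1, 0)ᵀ.
Then v_1 = N · v_2 = (0, -1, 1)ᵀ.

Sanity check: (A − (-2)·I) v_1 = (0, 0, 0)ᵀ = 0. ✓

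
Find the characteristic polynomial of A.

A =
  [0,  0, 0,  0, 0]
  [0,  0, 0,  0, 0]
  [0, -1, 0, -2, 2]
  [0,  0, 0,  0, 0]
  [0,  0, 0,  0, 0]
x^5

Expanding det(x·I − A) (e.g. by cofactor expansion or by noting that A is similar to its Jordan form J, which has the same characteristic polynomial as A) gives
  χ_A(x) = x^5
which factors as x^5. The eigenvalues (with algebraic multiplicities) are λ = 0 with multiplicity 5.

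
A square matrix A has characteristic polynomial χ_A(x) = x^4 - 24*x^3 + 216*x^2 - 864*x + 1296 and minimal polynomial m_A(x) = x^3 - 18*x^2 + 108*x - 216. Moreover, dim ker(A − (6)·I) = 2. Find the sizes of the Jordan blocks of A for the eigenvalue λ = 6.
Block sizes for λ = 6: [3, 1]

Step 1 — from the characteristic polynomial, algebraic multiplicity of λ = 6 is 4. From dim ker(A − (6)·I) = 2, there are exactly 2 Jordan blocks for λ = 6.
Step 2 — from the minimal polynomial, the factor (x − 6)^3 tells us the largest block for λ = 6 has size 3.
Step 3 — with total size 4, 2 blocks, and largest block 3, the block sizes (in nonincreasing order) are [3, 1].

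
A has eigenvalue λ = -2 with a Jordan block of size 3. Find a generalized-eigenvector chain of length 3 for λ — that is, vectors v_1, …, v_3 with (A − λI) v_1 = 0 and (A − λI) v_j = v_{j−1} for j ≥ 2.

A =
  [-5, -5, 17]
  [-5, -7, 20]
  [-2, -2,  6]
A Jordan chain for λ = -2 of length 3:
v_1 = (6, 10, 4)ᵀ
v_2 = (-5, -5, -2)ᵀ
v_3 = (0, 1, 0)ᵀ

Let N = A − (-2)·I. We want v_3 with N^3 v_3 = 0 but N^2 v_3 ≠ 0; then v_{j-1} := N · v_j for j = 3, …, 2.

Pick v_3 = (0, 1, 0)ᵀ.
Then v_2 = N · v_3 = (-5, -5, -2)ᵀ.
Then v_1 = N · v_2 = (6, 10, 4)ᵀ.

Sanity check: (A − (-2)·I) v_1 = (0, 0, 0)ᵀ = 0. ✓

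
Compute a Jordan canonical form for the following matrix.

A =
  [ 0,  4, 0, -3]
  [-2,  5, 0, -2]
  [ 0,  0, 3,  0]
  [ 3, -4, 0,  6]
J_2(3) ⊕ J_1(3) ⊕ J_1(5)

The characteristic polynomial is
  det(x·I − A) = x^4 - 14*x^3 + 72*x^2 - 162*x + 135 = (x - 5)*(x - 3)^3

Eigenvalues and multiplicities (the geometric multiplicity of λ is n − rank(A − λI), which equals the number of Jordan blocks for λ):
  λ = 3: algebraic multiplicity = 3, geometric multiplicity = 2
  λ = 5: algebraic multiplicity = 1, geometric multiplicity = 1

Determining the block sizes for each eigenvalue:
  λ = 3: 2 blocks summing to 3 forces exactly one block of size 2 and the rest size 1 → block sizes [2, 1]
  λ = 5: one block (gm = 1), so the single block has size am = 1 → block sizes [1]

Assembling the blocks gives a Jordan form
J =
  [3, 1, 0, 0]
  [0, 3, 0, 0]
  [0, 0, 3, 0]
  [0, 0, 0, 5]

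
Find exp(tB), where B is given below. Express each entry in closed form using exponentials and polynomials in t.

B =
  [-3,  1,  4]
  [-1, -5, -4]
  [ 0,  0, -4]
e^{tB} =
  [t*exp(-4*t) + exp(-4*t), t*exp(-4*t), 4*t*exp(-4*t)]
  [-t*exp(-4*t), -t*exp(-4*t) + exp(-4*t), -4*t*exp(-4*t)]
  [0, 0, exp(-4*t)]

Strategy: write B = P · J · P⁻¹ where J is a Jordan canonical form, so e^{tB} = P · e^{tJ} · P⁻¹, and e^{tJ} can be computed block-by-block.

B has Jordan form
J =
  [-4,  1,  0]
  [ 0, -4,  0]
  [ 0,  0, -4]
(up to reordering of blocks).

Per-block formulas:
  For a 2×2 Jordan block J_2(-4): exp(t · J_2(-4)) = e^(-4t)·(I + t·N), where N is the 2×2 nilpotent shift.
  For a 1×1 block at λ = -4: exp(t · [-4]) = [e^(-4t)].

After assembling e^{tJ} and conjugating by P, we get:

e^{tB} =
  [t*exp(-4*t) + exp(-4*t), t*exp(-4*t), 4*t*exp(-4*t)]
  [-t*exp(-4*t), -t*exp(-4*t) + exp(-4*t), -4*t*exp(-4*t)]
  [0, 0, exp(-4*t)]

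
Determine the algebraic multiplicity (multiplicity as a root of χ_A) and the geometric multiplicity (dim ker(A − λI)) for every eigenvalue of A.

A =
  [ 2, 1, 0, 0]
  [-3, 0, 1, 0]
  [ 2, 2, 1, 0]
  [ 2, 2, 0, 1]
λ = 1: alg = 4, geom = 2

Step 1 — factor the characteristic polynomial to read off the algebraic multiplicities:
  χ_A(x) = (x - 1)^4

Step 2 — compute geometric multiplicities via the rank-nullity identity g(λ) = n − rank(A − λI):
  rank(A − (1)·I) = 2, so dim ker(A − (1)·I) = n − 2 = 2

Summary:
  λ = 1: algebraic multiplicity = 4, geometric multiplicity = 2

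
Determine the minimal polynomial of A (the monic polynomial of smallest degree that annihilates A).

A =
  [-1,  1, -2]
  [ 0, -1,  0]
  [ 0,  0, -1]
x^2 + 2*x + 1

The characteristic polynomial is χ_A(x) = (x + 1)^3, so the eigenvalues are known. The minimal polynomial is
  m_A(x) = Π_λ (x − λ)^{k_λ}
where k_λ is the size of the *largest* Jordan block for λ (equivalently, the smallest k with (A − λI)^k v = 0 for every generalised eigenvector v of λ).

  λ = -1: largest Jordan block has size 2, contributing (x + 1)^2

So m_A(x) = (x + 1)^2 = x^2 + 2*x + 1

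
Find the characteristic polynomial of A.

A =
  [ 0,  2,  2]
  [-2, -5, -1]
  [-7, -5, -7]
x^3 + 12*x^2 + 48*x + 64

Expanding det(x·I − A) (e.g. by cofactor expansion or by noting that A is similar to its Jordan form J, which has the same characteristic polynomial as A) gives
  χ_A(x) = x^3 + 12*x^2 + 48*x + 64
which factors as (x + 4)^3. The eigenvalues (with algebraic multiplicities) are λ = -4 with multiplicity 3.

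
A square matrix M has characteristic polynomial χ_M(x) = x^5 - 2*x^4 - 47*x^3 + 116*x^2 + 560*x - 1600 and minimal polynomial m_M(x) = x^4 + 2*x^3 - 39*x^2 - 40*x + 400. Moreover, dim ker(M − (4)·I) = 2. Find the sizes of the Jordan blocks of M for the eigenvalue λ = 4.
Block sizes for λ = 4: [2, 1]

Step 1 — from the characteristic polynomial, algebraic multiplicity of λ = 4 is 3. From dim ker(M − (4)·I) = 2, there are exactly 2 Jordan blocks for λ = 4.
Step 2 — from the minimal polynomial, the factor (x − 4)^2 tells us the largest block for λ = 4 has size 2.
Step 3 — with total size 3, 2 blocks, and largest block 2, the block sizes (in nonincreasing order) are [2, 1].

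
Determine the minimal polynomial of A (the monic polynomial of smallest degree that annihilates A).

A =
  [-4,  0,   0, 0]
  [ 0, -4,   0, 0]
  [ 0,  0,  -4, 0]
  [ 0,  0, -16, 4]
x^2 - 16

The characteristic polynomial is χ_A(x) = (x - 4)*(x + 4)^3, so the eigenvalues are known. The minimal polynomial is
  m_A(x) = Π_λ (x − λ)^{k_λ}
where k_λ is the size of the *largest* Jordan block for λ (equivalently, the smallest k with (A − λI)^k v = 0 for every generalised eigenvector v of λ).

  λ = -4: largest Jordan block has size 1, contributing (x + 4)
  λ = 4: largest Jordan block has size 1, contributing (x − 4)

So m_A(x) = (x - 4)*(x + 4) = x^2 - 16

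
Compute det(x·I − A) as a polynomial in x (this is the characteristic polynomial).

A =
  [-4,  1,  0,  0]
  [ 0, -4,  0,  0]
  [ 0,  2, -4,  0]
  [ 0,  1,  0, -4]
x^4 + 16*x^3 + 96*x^2 + 256*x + 256

Expanding det(x·I − A) (e.g. by cofactor expansion or by noting that A is similar to its Jordan form J, which has the same characteristic polynomial as A) gives
  χ_A(x) = x^4 + 16*x^3 + 96*x^2 + 256*x + 256
which factors as (x + 4)^4. The eigenvalues (with algebraic multiplicities) are λ = -4 with multiplicity 4.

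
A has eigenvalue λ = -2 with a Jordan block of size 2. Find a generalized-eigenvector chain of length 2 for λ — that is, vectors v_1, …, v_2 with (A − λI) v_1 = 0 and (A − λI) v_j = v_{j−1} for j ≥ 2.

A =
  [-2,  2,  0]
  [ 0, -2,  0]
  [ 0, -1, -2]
A Jordan chain for λ = -2 of length 2:
v_1 = (2, 0, -1)ᵀ
v_2 = (0, 1, 0)ᵀ

Let N = A − (-2)·I. We want v_2 with N^2 v_2 = 0 but N^1 v_2 ≠ 0; then v_{j-1} := N · v_j for j = 2, …, 2.

Pick v_2 = (0, 1, 0)ᵀ.
Then v_1 = N · v_2 = (2, 0, -1)ᵀ.

Sanity check: (A − (-2)·I) v_1 = (0, 0, 0)ᵀ = 0. ✓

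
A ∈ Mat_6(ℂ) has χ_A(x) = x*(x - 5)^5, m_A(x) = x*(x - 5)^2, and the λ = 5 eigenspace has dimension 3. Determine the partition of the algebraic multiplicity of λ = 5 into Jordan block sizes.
Block sizes for λ = 5: [2, 2, 1]

Step 1 — from the characteristic polynomial, algebraic multiplicity of λ = 5 is 5. From dim ker(A − (5)·I) = 3, there are exactly 3 Jordan blocks for λ = 5.
Step 2 — from the minimal polynomial, the factor (x − 5)^2 tells us the largest block for λ = 5 has size 2.
Step 3 — with total size 5, 3 blocks, and largest block 2, the block sizes (in nonincreasing order) are [2, 2, 1].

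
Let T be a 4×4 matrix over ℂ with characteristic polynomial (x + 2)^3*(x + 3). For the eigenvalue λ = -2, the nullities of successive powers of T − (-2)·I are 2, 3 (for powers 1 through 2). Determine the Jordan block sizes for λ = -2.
Block sizes for λ = -2: [2, 1]

From the dimensions of kernels of powers, the number of Jordan blocks of size at least j is d_j − d_{j−1} where d_j = dim ker(N^j) (with d_0 = 0). Computing the differences gives [2, 1].
The number of blocks of size exactly k is (#blocks of size ≥ k) − (#blocks of size ≥ k + 1), so the partition is: 1 block(s) of size 1, 1 block(s) of size 2.
In nonincreasing order the block sizes are [2, 1].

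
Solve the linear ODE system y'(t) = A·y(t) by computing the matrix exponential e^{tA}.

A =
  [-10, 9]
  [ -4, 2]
e^{tA} =
  [-6*t*exp(-4*t) + exp(-4*t), 9*t*exp(-4*t)]
  [-4*t*exp(-4*t), 6*t*exp(-4*t) + exp(-4*t)]

Strategy: write A = P · J · P⁻¹ where J is a Jordan canonical form, so e^{tA} = P · e^{tJ} · P⁻¹, and e^{tJ} can be computed block-by-block.

A has Jordan form
J =
  [-4,  1]
  [ 0, -4]
(up to reordering of blocks).

Per-block formulas:
  For a 2×2 Jordan block J_2(-4): exp(t · J_2(-4)) = e^(-4t)·(I + t·N), where N is the 2×2 nilpotent shift.

After assembling e^{tJ} and conjugating by P, we get:

e^{tA} =
  [-6*t*exp(-4*t) + exp(-4*t), 9*t*exp(-4*t)]
  [-4*t*exp(-4*t), 6*t*exp(-4*t) + exp(-4*t)]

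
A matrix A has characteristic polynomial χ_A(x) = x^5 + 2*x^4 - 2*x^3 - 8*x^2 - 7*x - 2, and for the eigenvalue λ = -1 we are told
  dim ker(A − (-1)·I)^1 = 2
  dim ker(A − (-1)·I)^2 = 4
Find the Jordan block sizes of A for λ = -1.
Block sizes for λ = -1: [2, 2]

From the dimensions of kernels of powers, the number of Jordan blocks of size at least j is d_j − d_{j−1} where d_j = dim ker(N^j) (with d_0 = 0). Computing the differences gives [2, 2].
The number of blocks of size exactly k is (#blocks of size ≥ k) − (#blocks of size ≥ k + 1), so the partition is: 2 block(s) of size 2.
In nonincreasing order the block sizes are [2, 2].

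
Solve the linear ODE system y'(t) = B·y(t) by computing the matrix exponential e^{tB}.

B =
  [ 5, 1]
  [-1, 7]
e^{tB} =
  [-t*exp(6*t) + exp(6*t), t*exp(6*t)]
  [-t*exp(6*t), t*exp(6*t) + exp(6*t)]

Strategy: write B = P · J · P⁻¹ where J is a Jordan canonical form, so e^{tB} = P · e^{tJ} · P⁻¹, and e^{tJ} can be computed block-by-block.

B has Jordan form
J =
  [6, 1]
  [0, 6]
(up to reordering of blocks).

Per-block formulas:
  For a 2×2 Jordan block J_2(6): exp(t · J_2(6)) = e^(6t)·(I + t·N), where N is the 2×2 nilpotent shift.

After assembling e^{tJ} and conjugating by P, we get:

e^{tB} =
  [-t*exp(6*t) + exp(6*t), t*exp(6*t)]
  [-t*exp(6*t), t*exp(6*t) + exp(6*t)]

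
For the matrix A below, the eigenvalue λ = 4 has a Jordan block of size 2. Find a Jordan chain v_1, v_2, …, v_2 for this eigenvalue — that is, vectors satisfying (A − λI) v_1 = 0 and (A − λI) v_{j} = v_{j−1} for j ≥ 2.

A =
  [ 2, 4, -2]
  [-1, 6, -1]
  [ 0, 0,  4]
A Jordan chain for λ = 4 of length 2:
v_1 = (-2, -1, 0)ᵀ
v_2 = (1, 0, 0)ᵀ

Let N = A − (4)·I. We want v_2 with N^2 v_2 = 0 but N^1 v_2 ≠ 0; then v_{j-1} := N · v_j for j = 2, …, 2.

Pick v_2 = (1, 0, 0)ᵀ.
Then v_1 = N · v_2 = (-2, -1, 0)ᵀ.

Sanity check: (A − (4)·I) v_1 = (0, 0, 0)ᵀ = 0. ✓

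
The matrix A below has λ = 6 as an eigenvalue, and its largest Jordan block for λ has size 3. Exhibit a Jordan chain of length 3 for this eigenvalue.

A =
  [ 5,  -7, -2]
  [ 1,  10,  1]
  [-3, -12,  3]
A Jordan chain for λ = 6 of length 3:
v_1 = (3, -3, 9)ᵀ
v_2 = (-7, 4, -12)ᵀ
v_3 = (0, 1, 0)ᵀ

Let N = A − (6)·I. We want v_3 with N^3 v_3 = 0 but N^2 v_3 ≠ 0; then v_{j-1} := N · v_j for j = 3, …, 2.

Pick v_3 = (0, 1, 0)ᵀ.
Then v_2 = N · v_3 = (-7, 4, -12)ᵀ.
Then v_1 = N · v_2 = (3, -3, 9)ᵀ.

Sanity check: (A − (6)·I) v_1 = (0, 0, 0)ᵀ = 0. ✓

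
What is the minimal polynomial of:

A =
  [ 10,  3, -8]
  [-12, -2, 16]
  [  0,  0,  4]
x^2 - 8*x + 16

The characteristic polynomial is χ_A(x) = (x - 4)^3, so the eigenvalues are known. The minimal polynomial is
  m_A(x) = Π_λ (x − λ)^{k_λ}
where k_λ is the size of the *largest* Jordan block for λ (equivalently, the smallest k with (A − λI)^k v = 0 for every generalised eigenvector v of λ).

  λ = 4: largest Jordan block has size 2, contributing (x − 4)^2

So m_A(x) = (x - 4)^2 = x^2 - 8*x + 16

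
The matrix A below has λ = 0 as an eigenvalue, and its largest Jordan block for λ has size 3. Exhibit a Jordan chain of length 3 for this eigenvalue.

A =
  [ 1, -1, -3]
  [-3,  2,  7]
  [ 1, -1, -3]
A Jordan chain for λ = 0 of length 3:
v_1 = (1, -2, 1)ᵀ
v_2 = (1, -3, 1)ᵀ
v_3 = (1, 0, 0)ᵀ

Let N = A − (0)·I. We want v_3 with N^3 v_3 = 0 but N^2 v_3 ≠ 0; then v_{j-1} := N · v_j for j = 3, …, 2.

Pick v_3 = (1, 0, 0)ᵀ.
Then v_2 = N · v_3 = (1, -3, 1)ᵀ.
Then v_1 = N · v_2 = (1, -2, 1)ᵀ.

Sanity check: (A − (0)·I) v_1 = (0, 0, 0)ᵀ = 0. ✓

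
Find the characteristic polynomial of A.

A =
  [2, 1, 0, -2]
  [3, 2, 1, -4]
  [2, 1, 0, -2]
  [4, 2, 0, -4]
x^4

Expanding det(x·I − A) (e.g. by cofactor expansion or by noting that A is similar to its Jordan form J, which has the same characteristic polynomial as A) gives
  χ_A(x) = x^4
which factors as x^4. The eigenvalues (with algebraic multiplicities) are λ = 0 with multiplicity 4.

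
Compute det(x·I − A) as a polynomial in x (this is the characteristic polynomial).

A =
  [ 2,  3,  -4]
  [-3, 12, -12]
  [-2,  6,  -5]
x^3 - 9*x^2 + 27*x - 27

Expanding det(x·I − A) (e.g. by cofactor expansion or by noting that A is similar to its Jordan form J, which has the same characteristic polynomial as A) gives
  χ_A(x) = x^3 - 9*x^2 + 27*x - 27
which factors as (x - 3)^3. The eigenvalues (with algebraic multiplicities) are λ = 3 with multiplicity 3.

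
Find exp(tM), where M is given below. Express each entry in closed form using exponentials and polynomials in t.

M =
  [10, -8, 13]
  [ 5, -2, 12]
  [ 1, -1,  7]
e^{tM} =
  [-t^2*exp(5*t) + 5*t*exp(5*t) + exp(5*t), 3*t^2*exp(5*t)/2 - 8*t*exp(5*t), -5*t^2*exp(5*t)/2 + 13*t*exp(5*t)]
  [t^2*exp(5*t) + 5*t*exp(5*t), -3*t^2*exp(5*t)/2 - 7*t*exp(5*t) + exp(5*t), 5*t^2*exp(5*t)/2 + 12*t*exp(5*t)]
  [t^2*exp(5*t) + t*exp(5*t), -3*t^2*exp(5*t)/2 - t*exp(5*t), 5*t^2*exp(5*t)/2 + 2*t*exp(5*t) + exp(5*t)]

Strategy: write M = P · J · P⁻¹ where J is a Jordan canonical form, so e^{tM} = P · e^{tJ} · P⁻¹, and e^{tJ} can be computed block-by-block.

M has Jordan form
J =
  [5, 1, 0]
  [0, 5, 1]
  [0, 0, 5]
(up to reordering of blocks).

Per-block formulas:
  For a 3×3 Jordan block J_3(5): exp(t · J_3(5)) = e^(5t)·(I + t·N + (t^2/2)·N^2), where N is the 3×3 nilpotent shift.

After assembling e^{tJ} and conjugating by P, we get:

e^{tM} =
  [-t^2*exp(5*t) + 5*t*exp(5*t) + exp(5*t), 3*t^2*exp(5*t)/2 - 8*t*exp(5*t), -5*t^2*exp(5*t)/2 + 13*t*exp(5*t)]
  [t^2*exp(5*t) + 5*t*exp(5*t), -3*t^2*exp(5*t)/2 - 7*t*exp(5*t) + exp(5*t), 5*t^2*exp(5*t)/2 + 12*t*exp(5*t)]
  [t^2*exp(5*t) + t*exp(5*t), -3*t^2*exp(5*t)/2 - t*exp(5*t), 5*t^2*exp(5*t)/2 + 2*t*exp(5*t) + exp(5*t)]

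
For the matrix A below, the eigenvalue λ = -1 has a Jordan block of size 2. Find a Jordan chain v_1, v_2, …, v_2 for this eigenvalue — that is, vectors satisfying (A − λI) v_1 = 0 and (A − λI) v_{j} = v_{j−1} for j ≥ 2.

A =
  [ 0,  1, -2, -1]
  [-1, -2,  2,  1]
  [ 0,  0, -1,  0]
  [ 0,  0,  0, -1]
A Jordan chain for λ = -1 of length 2:
v_1 = (1, -1, 0, 0)ᵀ
v_2 = (1, 0, 0, 0)ᵀ

Let N = A − (-1)·I. We want v_2 with N^2 v_2 = 0 but N^1 v_2 ≠ 0; then v_{j-1} := N · v_j for j = 2, …, 2.

Pick v_2 = (1, 0, 0, 0)ᵀ.
Then v_1 = N · v_2 = (1, -1, 0, 0)ᵀ.

Sanity check: (A − (-1)·I) v_1 = (0, 0, 0, 0)ᵀ = 0. ✓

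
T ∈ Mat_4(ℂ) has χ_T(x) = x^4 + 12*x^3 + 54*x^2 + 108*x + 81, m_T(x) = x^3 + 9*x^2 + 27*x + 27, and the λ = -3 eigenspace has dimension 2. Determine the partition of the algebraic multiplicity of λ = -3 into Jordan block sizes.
Block sizes for λ = -3: [3, 1]

Step 1 — from the characteristic polynomial, algebraic multiplicity of λ = -3 is 4. From dim ker(T − (-3)·I) = 2, there are exactly 2 Jordan blocks for λ = -3.
Step 2 — from the minimal polynomial, the factor (x + 3)^3 tells us the largest block for λ = -3 has size 3.
Step 3 — with total size 4, 2 blocks, and largest block 3, the block sizes (in nonincreasing order) are [3, 1].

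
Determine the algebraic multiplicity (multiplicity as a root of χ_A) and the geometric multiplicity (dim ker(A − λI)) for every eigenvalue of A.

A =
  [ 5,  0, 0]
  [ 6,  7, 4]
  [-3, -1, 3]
λ = 5: alg = 3, geom = 2

Step 1 — factor the characteristic polynomial to read off the algebraic multiplicities:
  χ_A(x) = (x - 5)^3

Step 2 — compute geometric multiplicities via the rank-nullity identity g(λ) = n − rank(A − λI):
  rank(A − (5)·I) = 1, so dim ker(A − (5)·I) = n − 1 = 2

Summary:
  λ = 5: algebraic multiplicity = 3, geometric multiplicity = 2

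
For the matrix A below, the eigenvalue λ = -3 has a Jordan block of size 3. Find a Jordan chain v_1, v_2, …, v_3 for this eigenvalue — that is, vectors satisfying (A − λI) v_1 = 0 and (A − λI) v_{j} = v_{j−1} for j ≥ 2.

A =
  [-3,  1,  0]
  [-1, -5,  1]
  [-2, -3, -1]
A Jordan chain for λ = -3 of length 3:
v_1 = (-1, 0, -1)ᵀ
v_2 = (0, -1, -2)ᵀ
v_3 = (1, 0, 0)ᵀ

Let N = A − (-3)·I. We want v_3 with N^3 v_3 = 0 but N^2 v_3 ≠ 0; then v_{j-1} := N · v_j for j = 3, …, 2.

Pick v_3 = (1, 0, 0)ᵀ.
Then v_2 = N · v_3 = (0, -1, -2)ᵀ.
Then v_1 = N · v_2 = (-1, 0, -1)ᵀ.

Sanity check: (A − (-3)·I) v_1 = (0, 0, 0)ᵀ = 0. ✓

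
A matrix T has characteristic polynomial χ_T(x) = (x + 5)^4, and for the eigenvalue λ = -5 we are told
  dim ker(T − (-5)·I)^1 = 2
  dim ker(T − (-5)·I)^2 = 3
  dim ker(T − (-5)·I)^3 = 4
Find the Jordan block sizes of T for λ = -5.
Block sizes for λ = -5: [3, 1]

From the dimensions of kernels of powers, the number of Jordan blocks of size at least j is d_j − d_{j−1} where d_j = dim ker(N^j) (with d_0 = 0). Computing the differences gives [2, 1, 1].
The number of blocks of size exactly k is (#blocks of size ≥ k) − (#blocks of size ≥ k + 1), so the partition is: 1 block(s) of size 1, 1 block(s) of size 3.
In nonincreasing order the block sizes are [3, 1].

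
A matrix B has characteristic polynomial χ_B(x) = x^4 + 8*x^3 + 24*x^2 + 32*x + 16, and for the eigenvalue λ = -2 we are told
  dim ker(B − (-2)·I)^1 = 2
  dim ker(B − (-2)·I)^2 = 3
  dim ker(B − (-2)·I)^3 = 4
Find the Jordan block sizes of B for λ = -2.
Block sizes for λ = -2: [3, 1]

From the dimensions of kernels of powers, the number of Jordan blocks of size at least j is d_j − d_{j−1} where d_j = dim ker(N^j) (with d_0 = 0). Computing the differences gives [2, 1, 1].
The number of blocks of size exactly k is (#blocks of size ≥ k) − (#blocks of size ≥ k + 1), so the partition is: 1 block(s) of size 1, 1 block(s) of size 3.
In nonincreasing order the block sizes are [3, 1].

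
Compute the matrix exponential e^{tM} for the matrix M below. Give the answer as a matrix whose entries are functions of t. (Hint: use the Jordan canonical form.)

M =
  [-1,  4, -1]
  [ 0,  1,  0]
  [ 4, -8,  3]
e^{tM} =
  [-2*t*exp(t) + exp(t), 4*t*exp(t), -t*exp(t)]
  [0, exp(t), 0]
  [4*t*exp(t), -8*t*exp(t), 2*t*exp(t) + exp(t)]

Strategy: write M = P · J · P⁻¹ where J is a Jordan canonical form, so e^{tM} = P · e^{tJ} · P⁻¹, and e^{tJ} can be computed block-by-block.

M has Jordan form
J =
  [1, 1, 0]
  [0, 1, 0]
  [0, 0, 1]
(up to reordering of blocks).

Per-block formulas:
  For a 2×2 Jordan block J_2(1): exp(t · J_2(1)) = e^(1t)·(I + t·N), where N is the 2×2 nilpotent shift.
  For a 1×1 block at λ = 1: exp(t · [1]) = [e^(1t)].

After assembling e^{tJ} and conjugating by P, we get:

e^{tM} =
  [-2*t*exp(t) + exp(t), 4*t*exp(t), -t*exp(t)]
  [0, exp(t), 0]
  [4*t*exp(t), -8*t*exp(t), 2*t*exp(t) + exp(t)]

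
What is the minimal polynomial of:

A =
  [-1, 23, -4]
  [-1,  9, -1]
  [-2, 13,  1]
x^3 - 9*x^2 + 27*x - 27

The characteristic polynomial is χ_A(x) = (x - 3)^3, so the eigenvalues are known. The minimal polynomial is
  m_A(x) = Π_λ (x − λ)^{k_λ}
where k_λ is the size of the *largest* Jordan block for λ (equivalently, the smallest k with (A − λI)^k v = 0 for every generalised eigenvector v of λ).

  λ = 3: largest Jordan block has size 3, contributing (x − 3)^3

So m_A(x) = (x - 3)^3 = x^3 - 9*x^2 + 27*x - 27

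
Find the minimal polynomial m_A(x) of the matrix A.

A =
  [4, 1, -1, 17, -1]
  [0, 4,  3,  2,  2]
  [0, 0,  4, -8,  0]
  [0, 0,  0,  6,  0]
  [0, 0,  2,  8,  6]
x^4 - 18*x^3 + 120*x^2 - 352*x + 384

The characteristic polynomial is χ_A(x) = (x - 6)^2*(x - 4)^3, so the eigenvalues are known. The minimal polynomial is
  m_A(x) = Π_λ (x − λ)^{k_λ}
where k_λ is the size of the *largest* Jordan block for λ (equivalently, the smallest k with (A − λI)^k v = 0 for every generalised eigenvector v of λ).

  λ = 4: largest Jordan block has size 3, contributing (x − 4)^3
  λ = 6: largest Jordan block has size 1, contributing (x − 6)

So m_A(x) = (x - 6)*(x - 4)^3 = x^4 - 18*x^3 + 120*x^2 - 352*x + 384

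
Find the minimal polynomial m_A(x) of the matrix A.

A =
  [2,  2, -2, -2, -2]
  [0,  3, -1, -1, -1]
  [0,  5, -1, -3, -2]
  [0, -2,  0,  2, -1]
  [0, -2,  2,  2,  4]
x^2 - 4*x + 4

The characteristic polynomial is χ_A(x) = (x - 2)^5, so the eigenvalues are known. The minimal polynomial is
  m_A(x) = Π_λ (x − λ)^{k_λ}
where k_λ is the size of the *largest* Jordan block for λ (equivalently, the smallest k with (A − λI)^k v = 0 for every generalised eigenvector v of λ).

  λ = 2: largest Jordan block has size 2, contributing (x − 2)^2

So m_A(x) = (x - 2)^2 = x^2 - 4*x + 4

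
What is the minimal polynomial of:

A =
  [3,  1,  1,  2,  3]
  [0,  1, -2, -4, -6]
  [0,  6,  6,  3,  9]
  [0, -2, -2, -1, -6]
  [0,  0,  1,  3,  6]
x^2 - 6*x + 9

The characteristic polynomial is χ_A(x) = (x - 3)^5, so the eigenvalues are known. The minimal polynomial is
  m_A(x) = Π_λ (x − λ)^{k_λ}
where k_λ is the size of the *largest* Jordan block for λ (equivalently, the smallest k with (A − λI)^k v = 0 for every generalised eigenvector v of λ).

  λ = 3: largest Jordan block has size 2, contributing (x − 3)^2

So m_A(x) = (x - 3)^2 = x^2 - 6*x + 9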